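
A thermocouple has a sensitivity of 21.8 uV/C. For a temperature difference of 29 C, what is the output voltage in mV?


The thermocouple output V = sensitivity * dT.
V = 21.8 uV/C * 29 C
V = 632.2 uV
V = 0.632 mV

0.632 mV


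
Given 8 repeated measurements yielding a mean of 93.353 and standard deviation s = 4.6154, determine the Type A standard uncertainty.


The standard uncertainty for Type A evaluation is u = s / sqrt(n).
u = 4.6154 / sqrt(8)
u = 4.6154 / 2.8284
u = 1.6318

1.6318


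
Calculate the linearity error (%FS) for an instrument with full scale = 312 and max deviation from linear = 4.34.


Linearity error = (max deviation / full scale) * 100%.
Linearity = (4.34 / 312) * 100
Linearity = 1.391 %FS

1.391 %FS


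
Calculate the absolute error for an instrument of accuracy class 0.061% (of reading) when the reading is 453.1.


Absolute error = (accuracy% / 100) * reading.
Error = (0.061 / 100) * 453.1
Error = 0.00061 * 453.1
Error = 0.2764

0.2764


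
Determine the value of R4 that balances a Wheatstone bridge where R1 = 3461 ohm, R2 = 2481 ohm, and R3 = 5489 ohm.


At balance: R1*R4 = R2*R3, so R4 = R2*R3/R1.
R4 = 2481 * 5489 / 3461
R4 = 13618209 / 3461
R4 = 3934.76 ohm

3934.76 ohm


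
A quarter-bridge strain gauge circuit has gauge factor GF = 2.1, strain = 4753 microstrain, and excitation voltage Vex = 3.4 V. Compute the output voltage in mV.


Quarter bridge output: Vout = (GF * epsilon * Vex) / 4.
Vout = (2.1 * 4753e-6 * 3.4) / 4
Vout = 0.03393642 / 4 V
Vout = 0.00848411 V = 8.4841 mV

8.4841 mV


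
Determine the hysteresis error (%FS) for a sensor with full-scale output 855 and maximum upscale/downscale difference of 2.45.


Hysteresis = (max difference / full scale) * 100%.
H = (2.45 / 855) * 100
H = 0.287 %FS

0.287 %FS


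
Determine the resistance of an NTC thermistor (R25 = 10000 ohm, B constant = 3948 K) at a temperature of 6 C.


NTC thermistor equation: Rt = R25 * exp(B * (1/T - 1/T25)).
T in Kelvin: 279.15 K, T25 = 298.15 K
1/T - 1/T25 = 1/279.15 - 1/298.15 = 0.00022829
B * (1/T - 1/T25) = 3948 * 0.00022829 = 0.9013
Rt = 10000 * exp(0.9013) = 24627.5 ohm

24627.5 ohm


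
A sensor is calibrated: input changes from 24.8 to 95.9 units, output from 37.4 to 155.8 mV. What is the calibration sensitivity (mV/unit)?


Sensitivity = (y2 - y1) / (x2 - x1).
S = (155.8 - 37.4) / (95.9 - 24.8)
S = 118.4 / 71.1
S = 1.6653 mV/unit

1.6653 mV/unit


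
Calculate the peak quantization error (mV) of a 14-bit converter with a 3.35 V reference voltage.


The maximum quantization error is +/- LSB/2.
LSB = Vref / 2^n = 3.35 / 16384 = 0.00020447 V
Max error = LSB / 2 = 0.00020447 / 2 = 0.00010223 V
Max error = 0.1022 mV

0.1022 mV


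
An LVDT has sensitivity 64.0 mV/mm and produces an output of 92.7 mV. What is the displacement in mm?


Displacement = Vout / sensitivity.
d = 92.7 / 64.0
d = 1.448 mm

1.448 mm


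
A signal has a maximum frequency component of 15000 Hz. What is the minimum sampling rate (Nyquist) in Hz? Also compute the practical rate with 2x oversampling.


By Nyquist theorem, fs_min = 2 * fmax.
fs_min = 2 * 15000 = 30000 Hz
Practical rate = 2 * fs_min = 2 * 30000 = 60000 Hz

fs_min = 30000 Hz, fs_practical = 60000 Hz


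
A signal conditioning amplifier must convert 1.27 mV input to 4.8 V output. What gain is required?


Gain = Vout / Vin (converting to same units).
G = 4.8 V / 1.27 mV
G = 4800.0 mV / 1.27 mV
G = 3779.53

3779.53


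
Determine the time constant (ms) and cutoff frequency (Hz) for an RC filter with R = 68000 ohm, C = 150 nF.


Time constant: tau = R * C.
tau = 68000 * 1.50e-07 = 0.0102 s
tau = 10.2 ms
Cutoff frequency: fc = 1 / (2*pi*R*C).
fc = 1 / (2*pi*0.0102) = 15.6 Hz

tau = 10.2 ms, fc = 15.6 Hz


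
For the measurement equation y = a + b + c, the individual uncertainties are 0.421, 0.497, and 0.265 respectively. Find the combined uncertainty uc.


For a sum of independent quantities, uc = sqrt(u1^2 + u2^2 + u3^2).
uc = sqrt(0.421^2 + 0.497^2 + 0.265^2)
uc = sqrt(0.177241 + 0.247009 + 0.070225)
uc = 0.7032

0.7032


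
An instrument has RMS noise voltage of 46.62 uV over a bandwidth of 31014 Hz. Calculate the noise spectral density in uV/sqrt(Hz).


Noise spectral density = Vrms / sqrt(BW).
NSD = 46.62 / sqrt(31014)
NSD = 46.62 / 176.1079
NSD = 0.2647 uV/sqrt(Hz)

0.2647 uV/sqrt(Hz)


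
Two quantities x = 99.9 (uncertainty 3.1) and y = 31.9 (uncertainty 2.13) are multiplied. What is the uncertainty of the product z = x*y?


For a product z = x*y, the relative uncertainty is:
uz/z = sqrt((ux/x)^2 + (uy/y)^2)
Relative uncertainties: ux/x = 3.1/99.9 = 0.031031
uy/y = 2.13/31.9 = 0.066771
z = 99.9 * 31.9 = 3186.8
uz = 3186.8 * sqrt(0.031031^2 + 0.066771^2) = 234.643

234.643


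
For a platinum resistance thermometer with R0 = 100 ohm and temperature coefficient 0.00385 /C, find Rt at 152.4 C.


The RTD equation: Rt = R0 * (1 + alpha * T).
Rt = 100 * (1 + 0.00385 * 152.4)
Rt = 100 * (1 + 0.58674)
Rt = 100 * 1.58674
Rt = 158.674 ohm

158.674 ohm


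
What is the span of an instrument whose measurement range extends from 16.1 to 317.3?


Span = upper range - lower range.
Span = 317.3 - (16.1)
Span = 301.2

301.2


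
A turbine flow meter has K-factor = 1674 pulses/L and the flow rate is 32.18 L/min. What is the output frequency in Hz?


Frequency = K * Q / 60 (converting L/min to L/s).
f = 1674 * 32.18 / 60
f = 53869.32 / 60
f = 897.82 Hz

897.82 Hz


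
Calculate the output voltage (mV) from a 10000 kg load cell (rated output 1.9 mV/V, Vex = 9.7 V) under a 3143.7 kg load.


Vout = rated_output * Vex * (load / capacity).
Vout = 1.9 * 9.7 * (3143.7 / 10000)
Vout = 1.9 * 9.7 * 0.31437
Vout = 5.794 mV

5.794 mV


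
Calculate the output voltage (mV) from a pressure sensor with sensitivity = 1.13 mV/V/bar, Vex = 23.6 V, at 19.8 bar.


Output = sensitivity * Vex * P.
Vout = 1.13 * 23.6 * 19.8
Vout = 26.668 * 19.8
Vout = 528.03 mV

528.03 mV


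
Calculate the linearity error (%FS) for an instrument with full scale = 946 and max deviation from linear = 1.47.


Linearity error = (max deviation / full scale) * 100%.
Linearity = (1.47 / 946) * 100
Linearity = 0.155 %FS

0.155 %FS


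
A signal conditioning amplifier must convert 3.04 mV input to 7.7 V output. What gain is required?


Gain = Vout / Vin (converting to same units).
G = 7.7 V / 3.04 mV
G = 7700.0 mV / 3.04 mV
G = 2532.89

2532.89


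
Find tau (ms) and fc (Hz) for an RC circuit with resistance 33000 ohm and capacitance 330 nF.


Time constant: tau = R * C.
tau = 33000 * 3.30e-07 = 0.01089 s
tau = 10.89 ms
Cutoff frequency: fc = 1 / (2*pi*R*C).
fc = 1 / (2*pi*0.01089) = 14.61 Hz

tau = 10.89 ms, fc = 14.61 Hz


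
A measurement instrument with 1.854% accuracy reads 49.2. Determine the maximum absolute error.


Absolute error = (accuracy% / 100) * reading.
Error = (1.854 / 100) * 49.2
Error = 0.01854 * 49.2
Error = 0.9122

0.9122


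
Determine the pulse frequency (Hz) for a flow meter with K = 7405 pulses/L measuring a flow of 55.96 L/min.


Frequency = K * Q / 60 (converting L/min to L/s).
f = 7405 * 55.96 / 60
f = 414383.8 / 60
f = 6906.4 Hz

6906.4 Hz


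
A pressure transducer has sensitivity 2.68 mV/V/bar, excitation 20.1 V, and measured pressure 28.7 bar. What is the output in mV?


Output = sensitivity * Vex * P.
Vout = 2.68 * 20.1 * 28.7
Vout = 53.868 * 28.7
Vout = 1546.01 mV

1546.01 mV


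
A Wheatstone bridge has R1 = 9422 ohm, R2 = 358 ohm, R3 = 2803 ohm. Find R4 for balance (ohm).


At balance: R1*R4 = R2*R3, so R4 = R2*R3/R1.
R4 = 358 * 2803 / 9422
R4 = 1003474 / 9422
R4 = 106.5 ohm

106.5 ohm


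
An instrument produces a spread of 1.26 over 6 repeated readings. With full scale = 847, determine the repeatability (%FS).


Repeatability = (spread / full scale) * 100%.
R = (1.26 / 847) * 100
R = 0.149 %FS

0.149 %FS


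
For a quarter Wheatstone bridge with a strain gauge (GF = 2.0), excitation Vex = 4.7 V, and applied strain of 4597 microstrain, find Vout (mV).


Quarter bridge output: Vout = (GF * epsilon * Vex) / 4.
Vout = (2.0 * 4597e-6 * 4.7) / 4
Vout = 0.0432118 / 4 V
Vout = 0.01080295 V = 10.8029 mV

10.8029 mV


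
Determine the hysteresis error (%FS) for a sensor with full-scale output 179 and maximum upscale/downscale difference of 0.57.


Hysteresis = (max difference / full scale) * 100%.
H = (0.57 / 179) * 100
H = 0.318 %FS

0.318 %FS


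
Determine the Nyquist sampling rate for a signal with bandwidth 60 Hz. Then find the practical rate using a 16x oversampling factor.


By Nyquist theorem, fs_min = 2 * fmax.
fs_min = 2 * 60 = 120 Hz
Practical rate = 16 * fs_min = 16 * 120 = 1920 Hz

fs_min = 120 Hz, fs_practical = 1920 Hz


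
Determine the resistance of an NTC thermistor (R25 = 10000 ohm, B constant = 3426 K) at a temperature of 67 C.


NTC thermistor equation: Rt = R25 * exp(B * (1/T - 1/T25)).
T in Kelvin: 340.15 K, T25 = 298.15 K
1/T - 1/T25 = 1/340.15 - 1/298.15 = -0.00041414
B * (1/T - 1/T25) = 3426 * -0.00041414 = -1.4188
Rt = 10000 * exp(-1.4188) = 2420.0 ohm

2420.0 ohm


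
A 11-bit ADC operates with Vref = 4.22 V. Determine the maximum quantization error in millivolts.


The maximum quantization error is +/- LSB/2.
LSB = Vref / 2^n = 4.22 / 2048 = 0.00206055 V
Max error = LSB / 2 = 0.00206055 / 2 = 0.00103027 V
Max error = 1.0303 mV

1.0303 mV


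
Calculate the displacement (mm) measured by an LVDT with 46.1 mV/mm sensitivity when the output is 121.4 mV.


Displacement = Vout / sensitivity.
d = 121.4 / 46.1
d = 2.633 mm

2.633 mm


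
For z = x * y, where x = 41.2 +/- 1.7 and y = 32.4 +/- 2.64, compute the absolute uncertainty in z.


For a product z = x*y, the relative uncertainty is:
uz/z = sqrt((ux/x)^2 + (uy/y)^2)
Relative uncertainties: ux/x = 1.7/41.2 = 0.041262
uy/y = 2.64/32.4 = 0.081481
z = 41.2 * 32.4 = 1334.9
uz = 1334.9 * sqrt(0.041262^2 + 0.081481^2) = 121.919

121.919


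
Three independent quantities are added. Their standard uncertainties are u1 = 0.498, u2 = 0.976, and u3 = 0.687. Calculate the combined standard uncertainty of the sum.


For a sum of independent quantities, uc = sqrt(u1^2 + u2^2 + u3^2).
uc = sqrt(0.498^2 + 0.976^2 + 0.687^2)
uc = sqrt(0.248004 + 0.952576 + 0.471969)
uc = 1.2933

1.2933


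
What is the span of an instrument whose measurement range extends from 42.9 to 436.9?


Span = upper range - lower range.
Span = 436.9 - (42.9)
Span = 394.0

394.0


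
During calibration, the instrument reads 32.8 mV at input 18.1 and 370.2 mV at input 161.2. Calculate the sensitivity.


Sensitivity = (y2 - y1) / (x2 - x1).
S = (370.2 - 32.8) / (161.2 - 18.1)
S = 337.4 / 143.1
S = 2.3578 mV/unit

2.3578 mV/unit


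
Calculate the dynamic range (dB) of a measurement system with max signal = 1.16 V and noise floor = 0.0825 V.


Dynamic range = 20 * log10(Vmax / Vnoise).
DR = 20 * log10(1.16 / 0.0825)
DR = 20 * log10(14.06)
DR = 22.96 dB

22.96 dB


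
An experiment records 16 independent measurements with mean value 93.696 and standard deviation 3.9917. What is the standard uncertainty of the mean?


The standard uncertainty for Type A evaluation is u = s / sqrt(n).
u = 3.9917 / sqrt(16)
u = 3.9917 / 4.0
u = 0.9979

0.9979


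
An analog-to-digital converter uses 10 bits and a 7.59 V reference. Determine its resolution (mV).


The resolution (LSB) of an ADC is Vref / 2^n.
LSB = 7.59 / 2^10
LSB = 7.59 / 1024
LSB = 0.00741211 V = 7.41210938 mV

7.41210938 mV


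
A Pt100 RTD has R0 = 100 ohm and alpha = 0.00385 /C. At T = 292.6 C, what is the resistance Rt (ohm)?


The RTD equation: Rt = R0 * (1 + alpha * T).
Rt = 100 * (1 + 0.00385 * 292.6)
Rt = 100 * (1 + 1.12651)
Rt = 100 * 2.12651
Rt = 212.651 ohm

212.651 ohm


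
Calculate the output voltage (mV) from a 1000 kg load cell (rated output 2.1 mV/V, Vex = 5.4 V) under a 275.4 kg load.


Vout = rated_output * Vex * (load / capacity).
Vout = 2.1 * 5.4 * (275.4 / 1000)
Vout = 2.1 * 5.4 * 0.2754
Vout = 3.123 mV

3.123 mV


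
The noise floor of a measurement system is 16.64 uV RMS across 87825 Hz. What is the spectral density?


Noise spectral density = Vrms / sqrt(BW).
NSD = 16.64 / sqrt(87825)
NSD = 16.64 / 296.3528
NSD = 0.0561 uV/sqrt(Hz)

0.0561 uV/sqrt(Hz)


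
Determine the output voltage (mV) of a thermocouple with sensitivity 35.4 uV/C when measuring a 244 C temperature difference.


The thermocouple output V = sensitivity * dT.
V = 35.4 uV/C * 244 C
V = 8637.6 uV
V = 8.638 mV

8.638 mV


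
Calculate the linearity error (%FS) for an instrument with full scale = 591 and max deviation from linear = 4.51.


Linearity error = (max deviation / full scale) * 100%.
Linearity = (4.51 / 591) * 100
Linearity = 0.763 %FS

0.763 %FS


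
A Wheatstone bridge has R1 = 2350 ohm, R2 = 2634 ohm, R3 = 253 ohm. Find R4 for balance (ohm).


At balance: R1*R4 = R2*R3, so R4 = R2*R3/R1.
R4 = 2634 * 253 / 2350
R4 = 666402 / 2350
R4 = 283.58 ohm

283.58 ohm


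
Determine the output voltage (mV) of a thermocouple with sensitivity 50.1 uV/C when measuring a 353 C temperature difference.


The thermocouple output V = sensitivity * dT.
V = 50.1 uV/C * 353 C
V = 17685.3 uV
V = 17.685 mV

17.685 mV


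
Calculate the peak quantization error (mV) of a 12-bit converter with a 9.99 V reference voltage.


The maximum quantization error is +/- LSB/2.
LSB = Vref / 2^n = 9.99 / 4096 = 0.00243896 V
Max error = LSB / 2 = 0.00243896 / 2 = 0.00121948 V
Max error = 1.2195 mV

1.2195 mV


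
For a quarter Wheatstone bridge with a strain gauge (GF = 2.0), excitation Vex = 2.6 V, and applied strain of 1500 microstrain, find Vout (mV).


Quarter bridge output: Vout = (GF * epsilon * Vex) / 4.
Vout = (2.0 * 1500e-6 * 2.6) / 4
Vout = 0.0078 / 4 V
Vout = 0.00195 V = 1.95 mV

1.95 mV


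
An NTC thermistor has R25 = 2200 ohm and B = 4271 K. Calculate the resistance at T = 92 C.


NTC thermistor equation: Rt = R25 * exp(B * (1/T - 1/T25)).
T in Kelvin: 365.15 K, T25 = 298.15 K
1/T - 1/T25 = 1/365.15 - 1/298.15 = -0.00061542
B * (1/T - 1/T25) = 4271 * -0.00061542 = -2.6284
Rt = 2200 * exp(-2.6284) = 158.8 ohm

158.8 ohm


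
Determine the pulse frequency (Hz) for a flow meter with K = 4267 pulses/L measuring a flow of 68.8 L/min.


Frequency = K * Q / 60 (converting L/min to L/s).
f = 4267 * 68.8 / 60
f = 293569.6 / 60
f = 4892.83 Hz

4892.83 Hz


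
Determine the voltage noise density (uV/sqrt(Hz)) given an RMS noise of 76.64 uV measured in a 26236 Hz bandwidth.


Noise spectral density = Vrms / sqrt(BW).
NSD = 76.64 / sqrt(26236)
NSD = 76.64 / 161.9753
NSD = 0.4732 uV/sqrt(Hz)

0.4732 uV/sqrt(Hz)


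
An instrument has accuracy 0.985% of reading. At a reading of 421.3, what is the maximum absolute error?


Absolute error = (accuracy% / 100) * reading.
Error = (0.985 / 100) * 421.3
Error = 0.00985 * 421.3
Error = 4.1498

4.1498


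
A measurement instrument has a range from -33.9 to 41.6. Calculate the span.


Span = upper range - lower range.
Span = 41.6 - (-33.9)
Span = 75.5

75.5


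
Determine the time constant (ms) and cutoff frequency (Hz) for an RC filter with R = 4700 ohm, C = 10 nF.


Time constant: tau = R * C.
tau = 4700 * 1.00e-08 = 4.7e-05 s
tau = 0.047 ms
Cutoff frequency: fc = 1 / (2*pi*R*C).
fc = 1 / (2*pi*4.7e-05) = 3386.28 Hz

tau = 0.047 ms, fc = 3386.28 Hz


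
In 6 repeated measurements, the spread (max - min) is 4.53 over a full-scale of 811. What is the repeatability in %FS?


Repeatability = (spread / full scale) * 100%.
R = (4.53 / 811) * 100
R = 0.559 %FS

0.559 %FS


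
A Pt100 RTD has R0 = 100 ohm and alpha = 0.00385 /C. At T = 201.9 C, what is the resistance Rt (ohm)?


The RTD equation: Rt = R0 * (1 + alpha * T).
Rt = 100 * (1 + 0.00385 * 201.9)
Rt = 100 * (1 + 0.777315)
Rt = 100 * 1.777315
Rt = 177.732 ohm

177.732 ohm


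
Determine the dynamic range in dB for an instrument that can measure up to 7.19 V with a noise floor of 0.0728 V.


Dynamic range = 20 * log10(Vmax / Vnoise).
DR = 20 * log10(7.19 / 0.0728)
DR = 20 * log10(98.76)
DR = 39.89 dB

39.89 dB


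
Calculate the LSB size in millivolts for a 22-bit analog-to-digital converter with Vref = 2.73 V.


The resolution (LSB) of an ADC is Vref / 2^n.
LSB = 2.73 / 2^22
LSB = 2.73 / 4194304
LSB = 6.5e-07 V = 0.00065088 mV

0.00065088 mV


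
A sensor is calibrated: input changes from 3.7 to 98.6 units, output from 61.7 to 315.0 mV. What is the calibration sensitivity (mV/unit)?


Sensitivity = (y2 - y1) / (x2 - x1).
S = (315.0 - 61.7) / (98.6 - 3.7)
S = 253.3 / 94.9
S = 2.6691 mV/unit

2.6691 mV/unit


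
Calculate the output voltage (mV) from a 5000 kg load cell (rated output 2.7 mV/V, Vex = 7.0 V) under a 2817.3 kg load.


Vout = rated_output * Vex * (load / capacity).
Vout = 2.7 * 7.0 * (2817.3 / 5000)
Vout = 2.7 * 7.0 * 0.56346
Vout = 10.649 mV

10.649 mV


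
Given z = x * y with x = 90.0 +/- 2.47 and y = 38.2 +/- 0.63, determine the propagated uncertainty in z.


For a product z = x*y, the relative uncertainty is:
uz/z = sqrt((ux/x)^2 + (uy/y)^2)
Relative uncertainties: ux/x = 2.47/90.0 = 0.027444
uy/y = 0.63/38.2 = 0.016492
z = 90.0 * 38.2 = 3438.0
uz = 3438.0 * sqrt(0.027444^2 + 0.016492^2) = 110.08

110.08


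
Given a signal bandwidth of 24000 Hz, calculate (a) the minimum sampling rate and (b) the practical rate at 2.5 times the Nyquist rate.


By Nyquist theorem, fs_min = 2 * fmax.
fs_min = 2 * 24000 = 48000 Hz
Practical rate = 2.5 * fs_min = 2.5 * 48000 = 120000 Hz

fs_min = 48000 Hz, fs_practical = 120000 Hz


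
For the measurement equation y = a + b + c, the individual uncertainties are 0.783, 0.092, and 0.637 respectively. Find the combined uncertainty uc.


For a sum of independent quantities, uc = sqrt(u1^2 + u2^2 + u3^2).
uc = sqrt(0.783^2 + 0.092^2 + 0.637^2)
uc = sqrt(0.613089 + 0.008464 + 0.405769)
uc = 1.0136

1.0136


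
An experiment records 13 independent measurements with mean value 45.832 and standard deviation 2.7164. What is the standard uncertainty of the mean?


The standard uncertainty for Type A evaluation is u = s / sqrt(n).
u = 2.7164 / sqrt(13)
u = 2.7164 / 3.6056
u = 0.7534

0.7534


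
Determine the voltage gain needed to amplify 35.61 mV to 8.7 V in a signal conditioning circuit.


Gain = Vout / Vin (converting to same units).
G = 8.7 V / 35.61 mV
G = 8700.0 mV / 35.61 mV
G = 244.31

244.31


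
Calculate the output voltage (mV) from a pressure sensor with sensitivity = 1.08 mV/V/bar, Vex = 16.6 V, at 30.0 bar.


Output = sensitivity * Vex * P.
Vout = 1.08 * 16.6 * 30.0
Vout = 17.928 * 30.0
Vout = 537.84 mV

537.84 mV


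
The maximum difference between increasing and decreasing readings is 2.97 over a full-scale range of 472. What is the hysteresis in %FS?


Hysteresis = (max difference / full scale) * 100%.
H = (2.97 / 472) * 100
H = 0.629 %FS

0.629 %FS


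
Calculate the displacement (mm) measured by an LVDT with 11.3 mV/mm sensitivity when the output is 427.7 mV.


Displacement = Vout / sensitivity.
d = 427.7 / 11.3
d = 37.85 mm

37.85 mm


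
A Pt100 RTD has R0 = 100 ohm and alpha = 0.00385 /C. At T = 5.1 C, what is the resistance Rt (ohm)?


The RTD equation: Rt = R0 * (1 + alpha * T).
Rt = 100 * (1 + 0.00385 * 5.1)
Rt = 100 * (1 + 0.019635)
Rt = 100 * 1.019635
Rt = 101.964 ohm

101.964 ohm


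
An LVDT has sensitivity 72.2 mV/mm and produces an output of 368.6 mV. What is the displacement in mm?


Displacement = Vout / sensitivity.
d = 368.6 / 72.2
d = 5.105 mm

5.105 mm


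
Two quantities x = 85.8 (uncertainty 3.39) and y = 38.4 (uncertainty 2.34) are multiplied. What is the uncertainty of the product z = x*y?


For a product z = x*y, the relative uncertainty is:
uz/z = sqrt((ux/x)^2 + (uy/y)^2)
Relative uncertainties: ux/x = 3.39/85.8 = 0.03951
uy/y = 2.34/38.4 = 0.060937
z = 85.8 * 38.4 = 3294.7
uz = 3294.7 * sqrt(0.03951^2 + 0.060937^2) = 239.281

239.281


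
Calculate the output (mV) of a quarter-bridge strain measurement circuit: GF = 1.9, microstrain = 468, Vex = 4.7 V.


Quarter bridge output: Vout = (GF * epsilon * Vex) / 4.
Vout = (1.9 * 468e-6 * 4.7) / 4
Vout = 0.00417924 / 4 V
Vout = 0.00104481 V = 1.0448 mV

1.0448 mV


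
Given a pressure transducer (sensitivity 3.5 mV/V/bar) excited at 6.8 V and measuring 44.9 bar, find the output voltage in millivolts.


Output = sensitivity * Vex * P.
Vout = 3.5 * 6.8 * 44.9
Vout = 23.8 * 44.9
Vout = 1068.62 mV

1068.62 mV


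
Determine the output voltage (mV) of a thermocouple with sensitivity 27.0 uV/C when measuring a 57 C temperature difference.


The thermocouple output V = sensitivity * dT.
V = 27.0 uV/C * 57 C
V = 1539.0 uV
V = 1.539 mV

1.539 mV


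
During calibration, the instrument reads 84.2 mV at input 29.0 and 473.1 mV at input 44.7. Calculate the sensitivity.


Sensitivity = (y2 - y1) / (x2 - x1).
S = (473.1 - 84.2) / (44.7 - 29.0)
S = 388.9 / 15.7
S = 24.7707 mV/unit

24.7707 mV/unit


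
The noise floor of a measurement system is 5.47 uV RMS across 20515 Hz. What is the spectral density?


Noise spectral density = Vrms / sqrt(BW).
NSD = 5.47 / sqrt(20515)
NSD = 5.47 / 143.2306
NSD = 0.0382 uV/sqrt(Hz)

0.0382 uV/sqrt(Hz)


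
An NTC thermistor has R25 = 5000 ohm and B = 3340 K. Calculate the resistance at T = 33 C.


NTC thermistor equation: Rt = R25 * exp(B * (1/T - 1/T25)).
T in Kelvin: 306.15 K, T25 = 298.15 K
1/T - 1/T25 = 1/306.15 - 1/298.15 = -8.764e-05
B * (1/T - 1/T25) = 3340 * -8.764e-05 = -0.2927
Rt = 5000 * exp(-0.2927) = 3731.1 ohm

3731.1 ohm


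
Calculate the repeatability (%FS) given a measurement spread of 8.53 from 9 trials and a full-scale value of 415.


Repeatability = (spread / full scale) * 100%.
R = (8.53 / 415) * 100
R = 2.055 %FS

2.055 %FS


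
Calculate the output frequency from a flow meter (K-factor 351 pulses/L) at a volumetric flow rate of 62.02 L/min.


Frequency = K * Q / 60 (converting L/min to L/s).
f = 351 * 62.02 / 60
f = 21769.02 / 60
f = 362.82 Hz

362.82 Hz


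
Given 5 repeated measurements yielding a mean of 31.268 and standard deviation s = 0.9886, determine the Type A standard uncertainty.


The standard uncertainty for Type A evaluation is u = s / sqrt(n).
u = 0.9886 / sqrt(5)
u = 0.9886 / 2.2361
u = 0.4421

0.4421


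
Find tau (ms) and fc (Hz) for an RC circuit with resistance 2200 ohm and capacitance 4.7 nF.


Time constant: tau = R * C.
tau = 2200 * 4.70e-09 = 1.034e-05 s
tau = 0.0103 ms
Cutoff frequency: fc = 1 / (2*pi*R*C).
fc = 1 / (2*pi*1.034e-05) = 15392.16 Hz

tau = 0.0103 ms, fc = 15392.16 Hz


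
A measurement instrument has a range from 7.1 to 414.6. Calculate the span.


Span = upper range - lower range.
Span = 414.6 - (7.1)
Span = 407.5

407.5


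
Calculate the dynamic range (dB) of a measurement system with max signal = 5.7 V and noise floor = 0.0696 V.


Dynamic range = 20 * log10(Vmax / Vnoise).
DR = 20 * log10(5.7 / 0.0696)
DR = 20 * log10(81.9)
DR = 38.27 dB

38.27 dB


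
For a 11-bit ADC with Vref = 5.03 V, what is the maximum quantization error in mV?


The maximum quantization error is +/- LSB/2.
LSB = Vref / 2^n = 5.03 / 2048 = 0.00245605 V
Max error = LSB / 2 = 0.00245605 / 2 = 0.00122803 V
Max error = 1.228 mV

1.228 mV


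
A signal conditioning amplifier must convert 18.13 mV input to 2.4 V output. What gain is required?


Gain = Vout / Vin (converting to same units).
G = 2.4 V / 18.13 mV
G = 2400.0 mV / 18.13 mV
G = 132.38

132.38


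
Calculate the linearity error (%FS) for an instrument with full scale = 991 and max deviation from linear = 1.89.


Linearity error = (max deviation / full scale) * 100%.
Linearity = (1.89 / 991) * 100
Linearity = 0.191 %FS

0.191 %FS


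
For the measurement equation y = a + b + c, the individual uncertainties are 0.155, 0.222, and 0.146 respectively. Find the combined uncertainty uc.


For a sum of independent quantities, uc = sqrt(u1^2 + u2^2 + u3^2).
uc = sqrt(0.155^2 + 0.222^2 + 0.146^2)
uc = sqrt(0.024025 + 0.049284 + 0.021316)
uc = 0.3076

0.3076


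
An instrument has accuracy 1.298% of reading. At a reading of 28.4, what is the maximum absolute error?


Absolute error = (accuracy% / 100) * reading.
Error = (1.298 / 100) * 28.4
Error = 0.01298 * 28.4
Error = 0.3686

0.3686


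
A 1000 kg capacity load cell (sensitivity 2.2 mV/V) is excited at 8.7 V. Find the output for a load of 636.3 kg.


Vout = rated_output * Vex * (load / capacity).
Vout = 2.2 * 8.7 * (636.3 / 1000)
Vout = 2.2 * 8.7 * 0.6363
Vout = 12.179 mV

12.179 mV


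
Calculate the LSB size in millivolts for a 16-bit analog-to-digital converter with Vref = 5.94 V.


The resolution (LSB) of an ADC is Vref / 2^n.
LSB = 5.94 / 2^16
LSB = 5.94 / 65536
LSB = 9.064e-05 V = 0.09063721 mV

0.09063721 mV


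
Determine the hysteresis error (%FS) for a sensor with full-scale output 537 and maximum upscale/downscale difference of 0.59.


Hysteresis = (max difference / full scale) * 100%.
H = (0.59 / 537) * 100
H = 0.11 %FS

0.11 %FS


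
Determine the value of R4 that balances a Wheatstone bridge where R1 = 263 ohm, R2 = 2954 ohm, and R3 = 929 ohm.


At balance: R1*R4 = R2*R3, so R4 = R2*R3/R1.
R4 = 2954 * 929 / 263
R4 = 2744266 / 263
R4 = 10434.47 ohm

10434.47 ohm


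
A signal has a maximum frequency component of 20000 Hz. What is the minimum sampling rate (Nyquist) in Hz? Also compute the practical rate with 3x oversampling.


By Nyquist theorem, fs_min = 2 * fmax.
fs_min = 2 * 20000 = 40000 Hz
Practical rate = 3 * fs_min = 3 * 40000 = 120000 Hz

fs_min = 40000 Hz, fs_practical = 120000 Hz


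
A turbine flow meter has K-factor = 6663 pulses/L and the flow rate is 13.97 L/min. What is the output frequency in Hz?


Frequency = K * Q / 60 (converting L/min to L/s).
f = 6663 * 13.97 / 60
f = 93082.11 / 60
f = 1551.37 Hz

1551.37 Hz


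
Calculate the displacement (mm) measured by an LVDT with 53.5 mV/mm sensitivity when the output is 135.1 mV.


Displacement = Vout / sensitivity.
d = 135.1 / 53.5
d = 2.525 mm

2.525 mm


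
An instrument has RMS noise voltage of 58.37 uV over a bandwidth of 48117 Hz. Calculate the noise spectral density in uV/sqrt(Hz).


Noise spectral density = Vrms / sqrt(BW).
NSD = 58.37 / sqrt(48117)
NSD = 58.37 / 219.3559
NSD = 0.2661 uV/sqrt(Hz)

0.2661 uV/sqrt(Hz)


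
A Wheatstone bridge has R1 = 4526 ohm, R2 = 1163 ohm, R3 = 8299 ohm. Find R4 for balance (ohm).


At balance: R1*R4 = R2*R3, so R4 = R2*R3/R1.
R4 = 1163 * 8299 / 4526
R4 = 9651737 / 4526
R4 = 2132.51 ohm

2132.51 ohm


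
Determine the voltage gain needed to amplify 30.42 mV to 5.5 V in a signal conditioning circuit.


Gain = Vout / Vin (converting to same units).
G = 5.5 V / 30.42 mV
G = 5500.0 mV / 30.42 mV
G = 180.8

180.8


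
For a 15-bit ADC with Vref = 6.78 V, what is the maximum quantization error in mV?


The maximum quantization error is +/- LSB/2.
LSB = Vref / 2^n = 6.78 / 32768 = 0.00020691 V
Max error = LSB / 2 = 0.00020691 / 2 = 0.00010345 V
Max error = 0.1035 mV

0.1035 mV


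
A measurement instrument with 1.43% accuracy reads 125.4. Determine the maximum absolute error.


Absolute error = (accuracy% / 100) * reading.
Error = (1.43 / 100) * 125.4
Error = 0.0143 * 125.4
Error = 1.7932

1.7932


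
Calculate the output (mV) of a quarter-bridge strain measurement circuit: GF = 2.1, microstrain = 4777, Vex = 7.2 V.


Quarter bridge output: Vout = (GF * epsilon * Vex) / 4.
Vout = (2.1 * 4777e-6 * 7.2) / 4
Vout = 0.07222824 / 4 V
Vout = 0.01805706 V = 18.0571 mV

18.0571 mV


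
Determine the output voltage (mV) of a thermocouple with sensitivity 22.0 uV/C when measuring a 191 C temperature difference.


The thermocouple output V = sensitivity * dT.
V = 22.0 uV/C * 191 C
V = 4202.0 uV
V = 4.202 mV

4.202 mV


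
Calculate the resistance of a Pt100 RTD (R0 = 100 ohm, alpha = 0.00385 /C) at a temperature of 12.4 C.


The RTD equation: Rt = R0 * (1 + alpha * T).
Rt = 100 * (1 + 0.00385 * 12.4)
Rt = 100 * (1 + 0.04774)
Rt = 100 * 1.04774
Rt = 104.774 ohm

104.774 ohm


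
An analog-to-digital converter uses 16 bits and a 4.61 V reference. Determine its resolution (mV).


The resolution (LSB) of an ADC is Vref / 2^n.
LSB = 4.61 / 2^16
LSB = 4.61 / 65536
LSB = 7.034e-05 V = 0.07034302 mV

0.07034302 mV


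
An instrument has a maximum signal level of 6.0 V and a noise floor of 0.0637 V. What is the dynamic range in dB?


Dynamic range = 20 * log10(Vmax / Vnoise).
DR = 20 * log10(6.0 / 0.0637)
DR = 20 * log10(94.19)
DR = 39.48 dB

39.48 dB


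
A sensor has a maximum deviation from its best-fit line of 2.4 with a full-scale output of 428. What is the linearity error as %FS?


Linearity error = (max deviation / full scale) * 100%.
Linearity = (2.4 / 428) * 100
Linearity = 0.561 %FS

0.561 %FS


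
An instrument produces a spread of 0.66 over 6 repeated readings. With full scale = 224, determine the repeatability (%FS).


Repeatability = (spread / full scale) * 100%.
R = (0.66 / 224) * 100
R = 0.295 %FS

0.295 %FS


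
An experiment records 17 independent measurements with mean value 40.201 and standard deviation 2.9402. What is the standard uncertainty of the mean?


The standard uncertainty for Type A evaluation is u = s / sqrt(n).
u = 2.9402 / sqrt(17)
u = 2.9402 / 4.1231
u = 0.7131

0.7131


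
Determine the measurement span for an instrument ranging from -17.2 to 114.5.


Span = upper range - lower range.
Span = 114.5 - (-17.2)
Span = 131.7

131.7


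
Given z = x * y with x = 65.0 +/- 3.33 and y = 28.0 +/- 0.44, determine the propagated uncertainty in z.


For a product z = x*y, the relative uncertainty is:
uz/z = sqrt((ux/x)^2 + (uy/y)^2)
Relative uncertainties: ux/x = 3.33/65.0 = 0.051231
uy/y = 0.44/28.0 = 0.015714
z = 65.0 * 28.0 = 1820.0
uz = 1820.0 * sqrt(0.051231^2 + 0.015714^2) = 97.528

97.528


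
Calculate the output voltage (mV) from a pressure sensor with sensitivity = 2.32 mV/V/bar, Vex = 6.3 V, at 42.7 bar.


Output = sensitivity * Vex * P.
Vout = 2.32 * 6.3 * 42.7
Vout = 14.616 * 42.7
Vout = 624.1 mV

624.1 mV


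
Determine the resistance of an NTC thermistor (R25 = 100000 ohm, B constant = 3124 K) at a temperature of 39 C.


NTC thermistor equation: Rt = R25 * exp(B * (1/T - 1/T25)).
T in Kelvin: 312.15 K, T25 = 298.15 K
1/T - 1/T25 = 1/312.15 - 1/298.15 = -0.00015043
B * (1/T - 1/T25) = 3124 * -0.00015043 = -0.4699
Rt = 100000 * exp(-0.4699) = 62504.1 ohm

62504.1 ohm


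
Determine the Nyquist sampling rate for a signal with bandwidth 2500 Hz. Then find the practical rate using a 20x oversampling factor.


By Nyquist theorem, fs_min = 2 * fmax.
fs_min = 2 * 2500 = 5000 Hz
Practical rate = 20 * fs_min = 20 * 5000 = 100000 Hz

fs_min = 5000 Hz, fs_practical = 100000 Hz


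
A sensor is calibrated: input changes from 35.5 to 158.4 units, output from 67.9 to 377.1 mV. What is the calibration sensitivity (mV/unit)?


Sensitivity = (y2 - y1) / (x2 - x1).
S = (377.1 - 67.9) / (158.4 - 35.5)
S = 309.2 / 122.9
S = 2.5159 mV/unit

2.5159 mV/unit


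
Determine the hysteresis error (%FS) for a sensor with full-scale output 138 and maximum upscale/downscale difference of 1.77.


Hysteresis = (max difference / full scale) * 100%.
H = (1.77 / 138) * 100
H = 1.283 %FS

1.283 %FS


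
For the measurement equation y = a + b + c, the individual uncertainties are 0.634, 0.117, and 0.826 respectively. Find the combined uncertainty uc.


For a sum of independent quantities, uc = sqrt(u1^2 + u2^2 + u3^2).
uc = sqrt(0.634^2 + 0.117^2 + 0.826^2)
uc = sqrt(0.401956 + 0.013689 + 0.682276)
uc = 1.0478

1.0478


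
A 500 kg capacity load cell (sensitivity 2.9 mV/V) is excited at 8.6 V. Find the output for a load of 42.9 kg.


Vout = rated_output * Vex * (load / capacity).
Vout = 2.9 * 8.6 * (42.9 / 500)
Vout = 2.9 * 8.6 * 0.0858
Vout = 2.14 mV

2.14 mV


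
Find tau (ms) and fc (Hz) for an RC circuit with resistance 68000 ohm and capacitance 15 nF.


Time constant: tau = R * C.
tau = 68000 * 1.50e-08 = 0.00102 s
tau = 1.02 ms
Cutoff frequency: fc = 1 / (2*pi*R*C).
fc = 1 / (2*pi*0.00102) = 156.03 Hz

tau = 1.02 ms, fc = 156.03 Hz


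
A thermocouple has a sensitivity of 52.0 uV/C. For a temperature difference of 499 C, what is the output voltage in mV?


The thermocouple output V = sensitivity * dT.
V = 52.0 uV/C * 499 C
V = 25948.0 uV
V = 25.948 mV

25.948 mV


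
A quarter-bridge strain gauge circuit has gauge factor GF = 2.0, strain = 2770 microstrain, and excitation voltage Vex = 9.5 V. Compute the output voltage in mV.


Quarter bridge output: Vout = (GF * epsilon * Vex) / 4.
Vout = (2.0 * 2770e-6 * 9.5) / 4
Vout = 0.05263 / 4 V
Vout = 0.0131575 V = 13.1575 mV

13.1575 mV


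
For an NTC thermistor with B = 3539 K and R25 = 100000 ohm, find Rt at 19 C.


NTC thermistor equation: Rt = R25 * exp(B * (1/T - 1/T25)).
T in Kelvin: 292.15 K, T25 = 298.15 K
1/T - 1/T25 = 1/292.15 - 1/298.15 = 6.888e-05
B * (1/T - 1/T25) = 3539 * 6.888e-05 = 0.2438
Rt = 100000 * exp(0.2438) = 127605.9 ohm

127605.9 ohm


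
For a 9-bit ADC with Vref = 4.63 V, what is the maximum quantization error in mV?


The maximum quantization error is +/- LSB/2.
LSB = Vref / 2^n = 4.63 / 512 = 0.00904297 V
Max error = LSB / 2 = 0.00904297 / 2 = 0.00452148 V
Max error = 4.5215 mV

4.5215 mV


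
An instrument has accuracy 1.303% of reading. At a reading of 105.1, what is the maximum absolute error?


Absolute error = (accuracy% / 100) * reading.
Error = (1.303 / 100) * 105.1
Error = 0.01303 * 105.1
Error = 1.3695

1.3695


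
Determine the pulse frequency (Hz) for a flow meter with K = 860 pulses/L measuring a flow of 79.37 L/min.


Frequency = K * Q / 60 (converting L/min to L/s).
f = 860 * 79.37 / 60
f = 68258.2 / 60
f = 1137.64 Hz

1137.64 Hz


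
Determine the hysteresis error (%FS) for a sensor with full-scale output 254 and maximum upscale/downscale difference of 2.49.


Hysteresis = (max difference / full scale) * 100%.
H = (2.49 / 254) * 100
H = 0.98 %FS

0.98 %FS


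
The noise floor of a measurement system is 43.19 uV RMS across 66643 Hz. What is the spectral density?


Noise spectral density = Vrms / sqrt(BW).
NSD = 43.19 / sqrt(66643)
NSD = 43.19 / 258.1531
NSD = 0.1673 uV/sqrt(Hz)

0.1673 uV/sqrt(Hz)


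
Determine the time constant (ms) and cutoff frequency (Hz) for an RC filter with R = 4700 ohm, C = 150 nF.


Time constant: tau = R * C.
tau = 4700 * 1.50e-07 = 0.000705 s
tau = 0.705 ms
Cutoff frequency: fc = 1 / (2*pi*R*C).
fc = 1 / (2*pi*0.000705) = 225.75 Hz

tau = 0.705 ms, fc = 225.75 Hz


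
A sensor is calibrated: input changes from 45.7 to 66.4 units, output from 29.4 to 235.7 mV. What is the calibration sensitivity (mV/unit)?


Sensitivity = (y2 - y1) / (x2 - x1).
S = (235.7 - 29.4) / (66.4 - 45.7)
S = 206.3 / 20.7
S = 9.9662 mV/unit

9.9662 mV/unit


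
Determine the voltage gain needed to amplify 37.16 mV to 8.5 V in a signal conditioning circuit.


Gain = Vout / Vin (converting to same units).
G = 8.5 V / 37.16 mV
G = 8500.0 mV / 37.16 mV
G = 228.74

228.74


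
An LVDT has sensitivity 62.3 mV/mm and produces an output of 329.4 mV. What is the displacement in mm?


Displacement = Vout / sensitivity.
d = 329.4 / 62.3
d = 5.287 mm

5.287 mm


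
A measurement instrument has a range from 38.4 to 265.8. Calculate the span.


Span = upper range - lower range.
Span = 265.8 - (38.4)
Span = 227.4

227.4


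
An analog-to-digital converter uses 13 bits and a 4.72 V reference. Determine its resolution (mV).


The resolution (LSB) of an ADC is Vref / 2^n.
LSB = 4.72 / 2^13
LSB = 4.72 / 8192
LSB = 0.00057617 V = 0.57617188 mV

0.57617188 mV


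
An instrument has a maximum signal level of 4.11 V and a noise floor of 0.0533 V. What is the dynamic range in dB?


Dynamic range = 20 * log10(Vmax / Vnoise).
DR = 20 * log10(4.11 / 0.0533)
DR = 20 * log10(77.11)
DR = 37.74 dB

37.74 dB


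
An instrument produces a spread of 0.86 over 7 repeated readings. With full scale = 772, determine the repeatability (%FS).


Repeatability = (spread / full scale) * 100%.
R = (0.86 / 772) * 100
R = 0.111 %FS

0.111 %FS


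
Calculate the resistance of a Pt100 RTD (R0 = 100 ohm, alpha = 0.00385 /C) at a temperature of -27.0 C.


The RTD equation: Rt = R0 * (1 + alpha * T).
Rt = 100 * (1 + 0.00385 * -27.0)
Rt = 100 * (1 + -0.10395)
Rt = 100 * 0.89605
Rt = 89.605 ohm

89.605 ohm


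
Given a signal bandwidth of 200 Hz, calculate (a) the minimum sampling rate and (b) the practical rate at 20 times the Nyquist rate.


By Nyquist theorem, fs_min = 2 * fmax.
fs_min = 2 * 200 = 400 Hz
Practical rate = 20 * fs_min = 20 * 400 = 8000 Hz

fs_min = 400 Hz, fs_practical = 8000 Hz


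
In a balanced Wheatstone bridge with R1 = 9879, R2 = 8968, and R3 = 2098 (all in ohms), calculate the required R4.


At balance: R1*R4 = R2*R3, so R4 = R2*R3/R1.
R4 = 8968 * 2098 / 9879
R4 = 18814864 / 9879
R4 = 1904.53 ohm

1904.53 ohm


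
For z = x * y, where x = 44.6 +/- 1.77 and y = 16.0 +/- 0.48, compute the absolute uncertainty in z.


For a product z = x*y, the relative uncertainty is:
uz/z = sqrt((ux/x)^2 + (uy/y)^2)
Relative uncertainties: ux/x = 1.77/44.6 = 0.039686
uy/y = 0.48/16.0 = 0.03
z = 44.6 * 16.0 = 713.6
uz = 713.6 * sqrt(0.039686^2 + 0.03^2) = 35.501

35.501


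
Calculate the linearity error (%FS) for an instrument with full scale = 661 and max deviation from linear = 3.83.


Linearity error = (max deviation / full scale) * 100%.
Linearity = (3.83 / 661) * 100
Linearity = 0.579 %FS

0.579 %FS


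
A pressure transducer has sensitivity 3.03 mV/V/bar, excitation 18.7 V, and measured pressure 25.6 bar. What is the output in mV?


Output = sensitivity * Vex * P.
Vout = 3.03 * 18.7 * 25.6
Vout = 56.661 * 25.6
Vout = 1450.52 mV

1450.52 mV


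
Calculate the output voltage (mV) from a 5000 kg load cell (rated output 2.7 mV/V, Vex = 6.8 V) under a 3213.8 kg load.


Vout = rated_output * Vex * (load / capacity).
Vout = 2.7 * 6.8 * (3213.8 / 5000)
Vout = 2.7 * 6.8 * 0.64276
Vout = 11.801 mV

11.801 mV


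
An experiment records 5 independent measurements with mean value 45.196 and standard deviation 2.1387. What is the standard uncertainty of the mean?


The standard uncertainty for Type A evaluation is u = s / sqrt(n).
u = 2.1387 / sqrt(5)
u = 2.1387 / 2.2361
u = 0.9565

0.9565


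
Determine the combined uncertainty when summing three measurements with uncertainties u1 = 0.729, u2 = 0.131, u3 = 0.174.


For a sum of independent quantities, uc = sqrt(u1^2 + u2^2 + u3^2).
uc = sqrt(0.729^2 + 0.131^2 + 0.174^2)
uc = sqrt(0.531441 + 0.017161 + 0.030276)
uc = 0.7608

0.7608


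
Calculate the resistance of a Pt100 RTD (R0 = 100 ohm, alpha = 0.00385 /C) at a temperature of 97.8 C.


The RTD equation: Rt = R0 * (1 + alpha * T).
Rt = 100 * (1 + 0.00385 * 97.8)
Rt = 100 * (1 + 0.37653)
Rt = 100 * 1.37653
Rt = 137.653 ohm

137.653 ohm


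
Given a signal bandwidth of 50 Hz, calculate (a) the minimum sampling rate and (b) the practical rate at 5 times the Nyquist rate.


By Nyquist theorem, fs_min = 2 * fmax.
fs_min = 2 * 50 = 100 Hz
Practical rate = 5 * fs_min = 5 * 100 = 500 Hz

fs_min = 100 Hz, fs_practical = 500 Hz


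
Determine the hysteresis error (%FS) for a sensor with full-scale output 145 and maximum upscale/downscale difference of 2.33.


Hysteresis = (max difference / full scale) * 100%.
H = (2.33 / 145) * 100
H = 1.607 %FS

1.607 %FS


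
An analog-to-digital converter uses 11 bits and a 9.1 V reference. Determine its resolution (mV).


The resolution (LSB) of an ADC is Vref / 2^n.
LSB = 9.1 / 2^11
LSB = 9.1 / 2048
LSB = 0.00444336 V = 4.44335938 mV

4.44335938 mV
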